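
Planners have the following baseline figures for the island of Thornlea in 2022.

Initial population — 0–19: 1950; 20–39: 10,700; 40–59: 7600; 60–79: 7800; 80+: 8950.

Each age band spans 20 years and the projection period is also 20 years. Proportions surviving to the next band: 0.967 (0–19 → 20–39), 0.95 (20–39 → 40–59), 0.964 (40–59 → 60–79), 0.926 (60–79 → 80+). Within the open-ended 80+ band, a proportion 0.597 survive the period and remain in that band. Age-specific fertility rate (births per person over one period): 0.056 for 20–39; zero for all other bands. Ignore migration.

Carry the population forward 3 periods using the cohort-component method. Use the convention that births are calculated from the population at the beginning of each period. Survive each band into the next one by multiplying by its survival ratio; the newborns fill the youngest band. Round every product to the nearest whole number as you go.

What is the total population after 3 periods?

20015

Let group 1 be 0–19 through group 5 = 80+.
Period 1:
Births: 10700 × 0.056 = 599
Group 2: 1950 × 0.967 = 1886
Group 3: 10700 × 0.95 = 10165
Group 4: 7600 × 0.964 = 7326
Group 5: 7800 × 0.926 + 8950 × 0.597 = 7223 + 5343 = 12566
→ [599, 1886, 10165, 7326, 12566]
Period 2:
Births: 1886 × 0.056 = 106
Group 2: 599 × 0.967 = 579
Group 3: 1886 × 0.95 = 1792
Group 4: 10165 × 0.964 = 9799
Group 5: 7326 × 0.926 + 12566 × 0.597 = 6784 + 7502 = 14286
→ [106, 579, 1792, 9799, 14286]
Period 3:
Births: 579 × 0.056 = 32
Group 2: 106 × 0.967 = 103
Group 3: 579 × 0.95 = 550
Group 4: 1792 × 0.964 = 1727
Group 5: 9799 × 0.926 + 14286 × 0.597 = 9074 + 8529 = 17603
→ [32, 103, 550, 1727, 17603]
Total after period 3: 32 + 103 + 550 + 1727 + 17603 = 20015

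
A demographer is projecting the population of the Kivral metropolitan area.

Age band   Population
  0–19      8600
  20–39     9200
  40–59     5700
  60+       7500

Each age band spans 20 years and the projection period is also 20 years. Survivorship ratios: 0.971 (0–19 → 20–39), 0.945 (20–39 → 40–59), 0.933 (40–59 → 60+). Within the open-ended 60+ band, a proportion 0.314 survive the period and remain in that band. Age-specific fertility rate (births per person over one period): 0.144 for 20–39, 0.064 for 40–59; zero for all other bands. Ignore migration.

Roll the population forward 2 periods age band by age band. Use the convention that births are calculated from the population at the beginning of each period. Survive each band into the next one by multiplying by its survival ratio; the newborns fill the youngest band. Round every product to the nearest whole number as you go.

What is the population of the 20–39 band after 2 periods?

1641

Call the bands 1 to 4, youngest first.
Period 1:
Births: 9200 × 0.144 = 1325 ; 5700 × 0.064 = 365 ⇒ total 1690
Band 2: 8600 × 0.971 = 8351
Band 3: 9200 × 0.945 = 8694
Band 4: 5700 × 0.933 + 7500 × 0.314 = 5318 + 2355 = 7673
Giving 1690 / 8351 / 8694 / 7673.
Period 2:
Births: 8351 × 0.144 = 1203 ; 8694 × 0.064 = 556 ⇒ total 1759
Band 2: 1690 × 0.971 = 1641
Band 3: 8351 × 0.945 = 7892
Band 4: 8694 × 0.933 + 7673 × 0.314 = 8112 + 2409 = 10521
Giving 1759 / 1641 / 7892 / 10521.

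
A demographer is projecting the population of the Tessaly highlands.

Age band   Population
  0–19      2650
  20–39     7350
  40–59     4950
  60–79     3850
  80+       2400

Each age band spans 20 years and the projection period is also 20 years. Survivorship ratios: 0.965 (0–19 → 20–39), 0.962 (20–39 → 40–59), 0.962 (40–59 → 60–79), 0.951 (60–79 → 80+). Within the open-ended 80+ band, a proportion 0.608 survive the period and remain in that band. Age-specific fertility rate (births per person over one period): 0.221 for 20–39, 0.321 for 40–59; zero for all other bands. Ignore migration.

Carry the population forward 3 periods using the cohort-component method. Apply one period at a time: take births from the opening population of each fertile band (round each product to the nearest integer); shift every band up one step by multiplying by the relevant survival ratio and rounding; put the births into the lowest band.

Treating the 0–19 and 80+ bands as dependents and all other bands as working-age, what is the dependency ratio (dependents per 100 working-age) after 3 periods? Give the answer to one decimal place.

— Period 1 —
Births: 7350 × 0.221 = 1624 ; 4950 × 0.321 = 1589 — total 3213
20–39: 2650 × 0.965 = 2557
40–59: 7350 × 0.962 = 7071
60–79: 4950 × 0.962 = 4762
80+: 3850 × 0.951 + 2400 × 0.608 = 3661 + 1459 = 5120
→ [3213, 2557, 7071, 4762, 5120]
— Period 2 —
Births: 2557 × 0.221 = 565 ; 7071 × 0.321 = 2270 — total 2835
20–39: 3213 × 0.965 = 3101
40–59: 2557 × 0.962 = 2460
60–79: 7071 × 0.962 = 6802
80+: 4762 × 0.951 + 5120 × 0.608 = 4529 + 3113 = 7642
→ [2835, 3101, 2460, 6802, 7642]
— Period 3 —
Births: 3101 × 0.221 = 685 ; 2460 × 0.321 = 790 — total 1475
20–39: 2835 × 0.965 = 2736
40–59: 3101 × 0.962 = 2983
60–79: 2460 × 0.962 = 2367
80+: 6802 × 0.951 + 7642 × 0.608 = 6469 + 4646 = 11115
→ [1475, 2736, 2983, 2367, 11115]
Dependents (band 0–19 + band 80+) = 1475 + 11115 = 12590; working-age = 8086; ratio = 12590/8086 × 100 = 155.7

155.7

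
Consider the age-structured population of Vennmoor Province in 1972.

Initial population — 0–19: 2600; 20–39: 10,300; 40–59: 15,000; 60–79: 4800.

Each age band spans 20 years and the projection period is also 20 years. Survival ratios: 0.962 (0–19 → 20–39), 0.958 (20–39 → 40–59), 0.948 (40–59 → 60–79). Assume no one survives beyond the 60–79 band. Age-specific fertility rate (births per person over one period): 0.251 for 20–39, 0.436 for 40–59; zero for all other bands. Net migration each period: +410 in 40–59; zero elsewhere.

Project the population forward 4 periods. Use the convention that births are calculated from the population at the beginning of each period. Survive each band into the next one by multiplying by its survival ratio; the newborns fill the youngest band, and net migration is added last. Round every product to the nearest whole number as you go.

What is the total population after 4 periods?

21854

[period 1]
Births: 10300 * 0.251 = 2585  |  15000 * 0.436 = 6540 → total 9125
20–39: 2600 * 0.962 = 2501
40–59: 10300 * 0.958 = 9867
60–79: 15000 * 0.948 = 14220
Net migration: 40–59 + 410 → 10277
→ [9125, 2501, 10277, 14220]
[period 2]
Births: 2501 * 0.251 = 628  |  10277 * 0.436 = 4481 → total 5109
20–39: 9125 * 0.962 = 8778
40–59: 2501 * 0.958 = 2396
60–79: 10277 * 0.948 = 9743
Net migration: 40–59 + 410 → 2806
→ [5109, 8778, 2806, 9743]
[period 3]
Births: 8778 * 0.251 = 2203  |  2806 * 0.436 = 1223 → total 3426
20–39: 5109 * 0.962 = 4915
40–59: 8778 * 0.958 = 8409
60–79: 2806 * 0.948 = 2660
Net migration: 40–59 + 410 → 8819
→ [3426, 4915, 8819, 2660]
[period 4]
Births: 4915 * 0.251 = 1234  |  8819 * 0.436 = 3845 → total 5079
20–39: 3426 * 0.962 = 3296
40–59: 4915 * 0.958 = 4709
60–79: 8819 * 0.948 = 8360
Net migration: 40–59 + 410 → 5119
→ [5079, 3296, 5119, 8360]
Total after period 4: 5079 + 3296 + 5119 + 8360 = 21854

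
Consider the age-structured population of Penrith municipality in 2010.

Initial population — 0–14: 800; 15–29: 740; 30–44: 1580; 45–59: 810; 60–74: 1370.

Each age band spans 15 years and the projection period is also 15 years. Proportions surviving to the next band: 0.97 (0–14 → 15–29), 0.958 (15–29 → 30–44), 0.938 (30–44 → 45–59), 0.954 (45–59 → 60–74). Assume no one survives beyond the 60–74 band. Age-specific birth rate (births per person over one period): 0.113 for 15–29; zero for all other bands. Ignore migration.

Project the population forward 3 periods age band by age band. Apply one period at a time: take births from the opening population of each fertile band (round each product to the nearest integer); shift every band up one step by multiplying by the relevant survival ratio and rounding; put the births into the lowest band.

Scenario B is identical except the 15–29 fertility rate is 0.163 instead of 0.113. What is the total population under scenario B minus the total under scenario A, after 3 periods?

(Groups numbered youngest = 1 to oldest = 5.)
After projecting period 1:
Births: 740 * 0.113 = 84
Group 2: 800 * 0.97 = 776
Group 3: 740 * 0.958 = 709
Group 4: 1580 * 0.938 = 1482
Group 5: 810 * 0.954 = 773
Giving 84 / 776 / 709 / 1482 / 773.
After projecting period 2:
Births: 776 * 0.113 = 88
Group 2: 84 * 0.97 = 81
Group 3: 776 * 0.958 = 743
Group 4: 709 * 0.938 = 665
Group 5: 1482 * 0.954 = 1414
Giving 88 / 81 / 743 / 665 / 1414.
After projecting period 3:
Births: 81 * 0.113 = 9
Group 2: 88 * 0.97 = 85
Group 3: 81 * 0.958 = 78
Group 4: 743 * 0.938 = 697
Group 5: 665 * 0.954 = 634
Giving 9 / 85 / 78 / 697 / 634.
Scenario A total after 3 periods: 1503
Scenario B projection —
After projecting period 1:
Births: 740 * 0.163 = 121
Group 2: 800 * 0.97 = 776
Group 3: 740 * 0.958 = 709
Group 4: 1580 * 0.938 = 1482
Group 5: 810 * 0.954 = 773
Giving 121 / 776 / 709 / 1482 / 773.
After projecting period 2:
Births: 776 * 0.163 = 126
Group 2: 121 * 0.97 = 117
Group 3: 776 * 0.958 = 743
Group 4: 709 * 0.938 = 665
Group 5: 1482 * 0.954 = 1414
Giving 126 / 117 / 743 / 665 / 1414.
After projecting period 3:
Births: 117 * 0.163 = 19
Group 2: 126 * 0.97 = 122
Group 3: 117 * 0.958 = 112
Group 4: 743 * 0.938 = 697
Group 5: 665 * 0.954 = 634
Giving 19 / 122 / 112 / 697 / 634.
Scenario B total after 3 periods: 1584
Difference B − A = 1584 − 1503 = 81

81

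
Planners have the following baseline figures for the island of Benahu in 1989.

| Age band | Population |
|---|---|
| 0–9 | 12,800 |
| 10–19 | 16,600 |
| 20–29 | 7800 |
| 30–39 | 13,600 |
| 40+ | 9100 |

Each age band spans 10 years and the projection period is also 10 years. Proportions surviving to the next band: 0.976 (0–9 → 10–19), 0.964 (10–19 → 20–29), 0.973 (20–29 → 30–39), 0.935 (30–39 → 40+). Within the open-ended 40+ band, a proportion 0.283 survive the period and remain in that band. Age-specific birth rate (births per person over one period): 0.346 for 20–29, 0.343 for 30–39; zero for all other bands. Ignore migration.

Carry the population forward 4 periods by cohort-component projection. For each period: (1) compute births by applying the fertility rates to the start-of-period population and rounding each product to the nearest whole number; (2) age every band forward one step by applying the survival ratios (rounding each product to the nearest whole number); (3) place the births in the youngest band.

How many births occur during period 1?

7364

— Period 1 —
Births: 7800 × 0.346 = 2699, 13600 × 0.343 = 4665 ⇒ total 7364
10–19: 12800 × 0.976 = 12493
20–29: 16600 × 0.964 = 16002
30–39: 7800 × 0.973 = 7589
40+: 13600 × 0.935 + 9100 × 0.283 = 12716 + 2575 = 15291
Population now: 0–9=7364, 10–19=12493, 20–29=16002, 30–39=7589, 40+=15291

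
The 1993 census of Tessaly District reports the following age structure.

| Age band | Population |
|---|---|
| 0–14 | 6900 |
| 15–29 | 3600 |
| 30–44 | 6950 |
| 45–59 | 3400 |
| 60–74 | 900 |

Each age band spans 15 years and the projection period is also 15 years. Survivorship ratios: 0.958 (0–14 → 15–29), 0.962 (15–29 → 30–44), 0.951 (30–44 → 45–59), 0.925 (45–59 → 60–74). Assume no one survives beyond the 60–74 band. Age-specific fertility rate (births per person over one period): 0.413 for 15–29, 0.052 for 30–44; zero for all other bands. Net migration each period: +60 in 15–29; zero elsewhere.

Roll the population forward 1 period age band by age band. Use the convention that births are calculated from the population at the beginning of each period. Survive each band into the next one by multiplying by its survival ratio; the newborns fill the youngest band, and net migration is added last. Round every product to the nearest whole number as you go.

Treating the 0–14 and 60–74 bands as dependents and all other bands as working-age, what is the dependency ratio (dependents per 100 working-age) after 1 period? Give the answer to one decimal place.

Numbering the bands 1..5 from youngest to oldest:
— Period 1 —
Births: 3600 × 0.413 = 1487  |  6950 × 0.052 = 361 — total 1848
Band 2: 6900 × 0.958 = 6610
Band 3: 3600 × 0.962 = 3463
Band 4: 6950 × 0.951 = 6609
Band 5: 3400 × 0.925 = 3145
Net migration: Band 2 + 60 → 6670
End of period: [1848, 6670, 3463, 6609, 3145]
Dependents (band 0–14 + band 60–74) = 1848 + 3145 = 4993; working-age = 16742; ratio = 4993/16742 × 100 = 29.8

29.8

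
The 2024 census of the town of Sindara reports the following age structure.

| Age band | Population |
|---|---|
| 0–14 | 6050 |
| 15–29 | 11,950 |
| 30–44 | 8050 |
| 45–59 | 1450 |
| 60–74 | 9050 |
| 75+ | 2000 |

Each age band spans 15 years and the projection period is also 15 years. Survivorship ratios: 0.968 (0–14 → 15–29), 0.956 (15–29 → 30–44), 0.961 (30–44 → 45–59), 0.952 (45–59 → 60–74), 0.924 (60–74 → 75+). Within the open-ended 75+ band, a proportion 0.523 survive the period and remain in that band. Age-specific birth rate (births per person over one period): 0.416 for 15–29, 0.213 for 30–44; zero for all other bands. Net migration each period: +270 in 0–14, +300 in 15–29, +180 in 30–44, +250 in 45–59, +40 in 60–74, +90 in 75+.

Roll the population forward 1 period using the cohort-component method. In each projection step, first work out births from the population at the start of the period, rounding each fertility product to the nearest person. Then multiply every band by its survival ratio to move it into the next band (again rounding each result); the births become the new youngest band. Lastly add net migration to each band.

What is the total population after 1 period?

43620

Call the bands 1 to 6, youngest first.
[period 1]
Births: 11950 × 0.416 = 4971 ; 8050 × 0.213 = 1715 ⇒ total 6686
Band 2: 6050 × 0.968 = 5856
Band 3: 11950 × 0.956 = 11424
Band 4: 8050 × 0.961 = 7736
Band 5: 1450 × 0.952 = 1380
Band 6: 9050 × 0.924 + 2000 × 0.523 = 8362 + 1046 = 9408
Net migration: Band 1 + 270 → 6956; Band 2 + 300 → 6156; Band 3 + 180 → 11604; Band 4 + 250 → 7986; Band 5 + 40 → 1420; Band 6 + 90 → 9498
→ [6956, 6156, 11604, 7986, 1420, 9498]
Total after period 1: 6956 + 6156 + 11604 + 7986 + 1420 + 9498 = 43620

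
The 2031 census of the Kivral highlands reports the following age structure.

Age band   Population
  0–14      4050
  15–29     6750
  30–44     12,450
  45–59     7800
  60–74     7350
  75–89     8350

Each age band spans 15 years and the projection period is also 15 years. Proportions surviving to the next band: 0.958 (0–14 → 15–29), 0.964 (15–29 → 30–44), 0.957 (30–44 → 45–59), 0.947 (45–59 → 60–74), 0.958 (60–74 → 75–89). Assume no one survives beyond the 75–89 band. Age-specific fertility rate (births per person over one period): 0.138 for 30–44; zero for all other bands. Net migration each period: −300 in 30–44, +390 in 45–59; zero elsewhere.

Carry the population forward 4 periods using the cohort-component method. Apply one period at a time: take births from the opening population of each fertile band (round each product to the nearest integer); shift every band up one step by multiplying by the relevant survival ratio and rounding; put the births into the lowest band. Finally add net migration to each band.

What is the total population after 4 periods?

After projecting period 1:
Births: 12450 × 0.138 = 1718
15–29: 4050 × 0.958 = 3880
30–44: 6750 × 0.964 = 6507
45–59: 12450 × 0.957 = 11915
60–74: 7800 × 0.947 = 7387
75–89: 7350 × 0.958 = 7041
Net migration: 30–44 − 300 → 6207; 45–59 + 390 → 12305
Giving 1718 / 3880 / 6207 / 12305 / 7387 / 7041.
After projecting period 2:
Births: 6207 × 0.138 = 857
15–29: 1718 × 0.958 = 1646
30–44: 3880 × 0.964 = 3740
45–59: 6207 × 0.957 = 5940
60–74: 12305 × 0.947 = 11653
75–89: 7387 × 0.958 = 7077
Net migration: 30–44 − 300 → 3440; 45–59 + 390 → 6330
Giving 857 / 1646 / 3440 / 6330 / 11653 / 7077.
After projecting period 3:
Births: 3440 × 0.138 = 475
15–29: 857 × 0.958 = 821
30–44: 1646 × 0.964 = 1587
45–59: 3440 × 0.957 = 3292
60–74: 6330 × 0.947 = 5995
75–89: 11653 × 0.958 = 11164
Net migration: 30–44 − 300 → 1287; 45–59 + 390 → 3682
Giving 475 / 821 / 1287 / 3682 / 5995 / 11164.
After projecting period 4:
Births: 1287 × 0.138 = 178
15–29: 475 × 0.958 = 455
30–44: 821 × 0.964 = 791
45–59: 1287 × 0.957 = 1232
60–74: 3682 × 0.947 = 3487
75–89: 5995 × 0.958 = 5743
Net migration: 30–44 − 300 → 491; 45–59 + 390 → 1622
Giving 178 / 455 / 491 / 1622 / 3487 / 5743.
Total after period 4: 178 + 455 + 491 + 1622 + 3487 + 5743 = 11976

11976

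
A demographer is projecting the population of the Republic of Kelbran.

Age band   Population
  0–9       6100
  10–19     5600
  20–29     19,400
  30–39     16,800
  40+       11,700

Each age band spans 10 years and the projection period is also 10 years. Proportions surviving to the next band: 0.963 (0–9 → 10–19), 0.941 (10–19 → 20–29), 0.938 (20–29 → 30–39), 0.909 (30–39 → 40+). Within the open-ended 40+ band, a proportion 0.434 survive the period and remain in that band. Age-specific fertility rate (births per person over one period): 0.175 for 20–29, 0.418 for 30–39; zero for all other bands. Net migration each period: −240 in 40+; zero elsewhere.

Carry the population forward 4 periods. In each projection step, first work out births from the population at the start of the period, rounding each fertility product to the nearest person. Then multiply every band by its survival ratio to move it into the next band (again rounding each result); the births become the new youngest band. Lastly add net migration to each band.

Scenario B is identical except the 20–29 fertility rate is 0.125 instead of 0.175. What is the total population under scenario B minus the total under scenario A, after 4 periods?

Period 1.
Births: 19400 × 0.175 = 3395, 16800 × 0.418 = 7022 ⇒ total 10417
10–19: 6100 × 0.963 = 5874
20–29: 5600 × 0.941 = 5270
30–39: 19400 × 0.938 = 18197
40+: 16800 × 0.909 + 11700 × 0.434 = 15271 + 5078 = 20349
Net migration: 40+ − 240 → 20109
End of period: [10417, 5874, 5270, 18197, 20109]
Period 2.
Births: 5270 × 0.175 = 922, 18197 × 0.418 = 7606 ⇒ total 8528
10–19: 10417 × 0.963 = 10032
20–29: 5874 × 0.941 = 5527
30–39: 5270 × 0.938 = 4943
40+: 18197 × 0.909 + 20109 × 0.434 = 16541 + 8727 = 25268
Net migration: 40+ − 240 → 25028
End of period: [8528, 10032, 5527, 4943, 25028]
Period 3.
Births: 5527 × 0.175 = 967, 4943 × 0.418 = 2066 ⇒ total 3033
10–19: 8528 × 0.963 = 8212
20–29: 10032 × 0.941 = 9440
30–39: 5527 × 0.938 = 5184
40+: 4943 × 0.909 + 25028 × 0.434 = 4493 + 10862 = 15355
Net migration: 40+ − 240 → 15115
End of period: [3033, 8212, 9440, 5184, 15115]
Period 4.
Births: 9440 × 0.175 = 1652, 5184 × 0.418 = 2167 ⇒ total 3819
10–19: 3033 × 0.963 = 2921
20–29: 8212 × 0.941 = 7727
30–39: 9440 × 0.938 = 8855
40+: 5184 × 0.909 + 15115 × 0.434 = 4712 + 6560 = 11272
Net migration: 40+ − 240 → 11032
End of period: [3819, 2921, 7727, 8855, 11032]
Scenario A total after 4 periods: 34354
Scenario B projection —
Period 1.
Births: 19400 × 0.125 = 2425, 16800 × 0.418 = 7022 ⇒ total 9447
10–19: 6100 × 0.963 = 5874
20–29: 5600 × 0.941 = 5270
30–39: 19400 × 0.938 = 18197
40+: 16800 × 0.909 + 11700 × 0.434 = 15271 + 5078 = 20349
Net migration: 40+ − 240 → 20109
End of period: [9447, 5874, 5270, 18197, 20109]
Period 2.
Births: 5270 × 0.125 = 659, 18197 × 0.418 = 7606 ⇒ total 8265
10–19: 9447 × 0.963 = 9097
20–29: 5874 × 0.941 = 5527
30–39: 5270 × 0.938 = 4943
40+: 18197 × 0.909 + 20109 × 0.434 = 16541 + 8727 = 25268
Net migration: 40+ − 240 → 25028
End of period: [8265, 9097, 5527, 4943, 25028]
Period 3.
Births: 5527 × 0.125 = 691, 4943 × 0.418 = 2066 ⇒ total 2757
10–19: 8265 × 0.963 = 7959
20–29: 9097 × 0.941 = 8560
30–39: 5527 × 0.938 = 5184
40+: 4943 × 0.909 + 25028 × 0.434 = 4493 + 10862 = 15355
Net migration: 40+ − 240 → 15115
End of period: [2757, 7959, 8560, 5184, 15115]
Period 4.
Births: 8560 × 0.125 = 1070, 5184 × 0.418 = 2167 ⇒ total 3237
10–19: 2757 × 0.963 = 2655
20–29: 7959 × 0.941 = 7489
30–39: 8560 × 0.938 = 8029
40+: 5184 × 0.909 + 15115 × 0.434 = 4712 + 6560 = 11272
Net migration: 40+ − 240 → 11032
End of period: [3237, 2655, 7489, 8029, 11032]
Scenario B total after 4 periods: 32442
Difference B − A = 32442 − 34354 = -1912

-1912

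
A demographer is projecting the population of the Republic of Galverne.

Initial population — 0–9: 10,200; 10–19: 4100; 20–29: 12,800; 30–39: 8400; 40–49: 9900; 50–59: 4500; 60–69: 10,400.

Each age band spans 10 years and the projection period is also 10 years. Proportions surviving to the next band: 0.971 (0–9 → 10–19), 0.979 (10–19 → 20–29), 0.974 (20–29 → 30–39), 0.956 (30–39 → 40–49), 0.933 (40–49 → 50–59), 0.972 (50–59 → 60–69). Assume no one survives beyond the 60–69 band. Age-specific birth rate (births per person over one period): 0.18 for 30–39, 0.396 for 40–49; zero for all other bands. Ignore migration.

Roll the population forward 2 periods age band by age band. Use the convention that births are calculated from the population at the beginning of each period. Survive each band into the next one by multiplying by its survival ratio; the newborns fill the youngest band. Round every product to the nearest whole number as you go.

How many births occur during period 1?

Let group 1 be 0–9 through group 7 = 60–69.
[period 1]
Births: 8400 * 0.18 = 1512  |  9900 * 0.396 = 3920 → 5432
Group 2: 10200 * 0.971 = 9904
Group 3: 4100 * 0.979 = 4014
Group 4: 12800 * 0.974 = 12467
Group 5: 8400 * 0.956 = 8030
Group 6: 9900 * 0.933 = 9237
Group 7: 4500 * 0.972 = 4374
End of period: [5432, 9904, 4014, 12467, 8030, 9237, 4374]

5432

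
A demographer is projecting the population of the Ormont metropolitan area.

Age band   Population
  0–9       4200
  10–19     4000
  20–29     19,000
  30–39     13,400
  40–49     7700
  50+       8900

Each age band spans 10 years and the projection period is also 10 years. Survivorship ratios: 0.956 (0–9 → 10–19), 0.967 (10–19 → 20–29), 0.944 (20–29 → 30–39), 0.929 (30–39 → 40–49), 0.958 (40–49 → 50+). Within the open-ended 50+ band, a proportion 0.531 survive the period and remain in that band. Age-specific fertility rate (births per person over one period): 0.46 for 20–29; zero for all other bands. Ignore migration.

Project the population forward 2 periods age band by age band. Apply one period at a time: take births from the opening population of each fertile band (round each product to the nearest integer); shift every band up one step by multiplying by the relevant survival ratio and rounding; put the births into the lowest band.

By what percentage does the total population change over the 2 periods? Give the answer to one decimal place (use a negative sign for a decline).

-7.9

After projecting period 1:
Births: 19000 × 0.46 = 8740
10–19: 4200 × 0.956 = 4015
20–29: 4000 × 0.967 = 3868
30–39: 19000 × 0.944 = 17936
40–49: 13400 × 0.929 = 12449
50+: 7700 × 0.958 + 8900 × 0.531 = 7377 + 4726 = 12103
Population now: 0–9=8740, 10–19=4015, 20–29=3868, 30–39=17936, 40–49=12449, 50+=12103
After projecting period 2:
Births: 3868 × 0.46 = 1779
10–19: 8740 × 0.956 = 8355
20–29: 4015 × 0.967 = 3883
30–39: 3868 × 0.944 = 3651
40–49: 17936 × 0.929 = 16663
50+: 12449 × 0.958 + 12103 × 0.531 = 11926 + 6427 = 18353
Population now: 0–9=1779, 10–19=8355, 20–29=3883, 30–39=3651, 40–49=16663, 50+=18353
Total: 57200 → 52684; change = -4516; percentage change = -7.9%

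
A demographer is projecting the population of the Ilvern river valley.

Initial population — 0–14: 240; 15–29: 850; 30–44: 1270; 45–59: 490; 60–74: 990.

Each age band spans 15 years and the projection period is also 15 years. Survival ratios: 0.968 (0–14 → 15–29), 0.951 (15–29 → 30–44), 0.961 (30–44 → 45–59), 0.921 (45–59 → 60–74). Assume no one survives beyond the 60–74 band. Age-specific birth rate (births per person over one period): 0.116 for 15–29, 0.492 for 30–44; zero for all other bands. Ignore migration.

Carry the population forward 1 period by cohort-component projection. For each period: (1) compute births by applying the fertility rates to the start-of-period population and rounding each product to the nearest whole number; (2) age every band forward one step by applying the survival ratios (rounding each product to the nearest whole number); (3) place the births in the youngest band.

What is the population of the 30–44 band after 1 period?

808

[period 1]
Births: 850 × 0.116 = 99  |  1270 × 0.492 = 625 → 724
15–29: 240 × 0.968 = 232
30–44: 850 × 0.951 = 808
45–59: 1270 × 0.961 = 1220
60–74: 490 × 0.921 = 451
Giving 724 / 232 / 808 / 1220 / 451.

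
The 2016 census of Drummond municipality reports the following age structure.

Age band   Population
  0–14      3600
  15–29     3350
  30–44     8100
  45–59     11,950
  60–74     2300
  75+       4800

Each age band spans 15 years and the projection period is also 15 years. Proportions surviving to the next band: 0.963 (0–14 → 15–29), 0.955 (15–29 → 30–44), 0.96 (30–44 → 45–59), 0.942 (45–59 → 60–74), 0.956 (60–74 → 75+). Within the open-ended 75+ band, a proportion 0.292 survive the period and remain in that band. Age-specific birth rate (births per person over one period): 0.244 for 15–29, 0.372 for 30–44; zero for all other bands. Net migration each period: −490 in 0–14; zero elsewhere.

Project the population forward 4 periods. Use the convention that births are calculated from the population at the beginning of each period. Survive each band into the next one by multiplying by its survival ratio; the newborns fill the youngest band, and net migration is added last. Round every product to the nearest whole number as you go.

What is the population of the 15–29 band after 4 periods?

Period 1:
Births: 3350 * 0.244 = 817  |  8100 * 0.372 = 3013 → total 3830
15–29: 3600 * 0.963 = 3467
30–44: 3350 * 0.955 = 3199
45–59: 8100 * 0.96 = 7776
60–74: 11950 * 0.942 = 11257
75+: 2300 * 0.956 + 4800 * 0.292 = 2199 + 1402 = 3601
Net migration: 0–14 − 490 → 3340
Population now: 0–14=3340, 15–29=3467, 30–44=3199, 45–59=7776, 60–74=11257, 75+=3601
Period 2:
Births: 3467 * 0.244 = 846  |  3199 * 0.372 = 1190 → total 2036
15–29: 3340 * 0.963 = 3216
30–44: 3467 * 0.955 = 3311
45–59: 3199 * 0.96 = 3071
60–74: 7776 * 0.942 = 7325
75+: 11257 * 0.956 + 3601 * 0.292 = 10762 + 1051 = 11813
Net migration: 0–14 − 490 → 1546
Population now: 0–14=1546, 15–29=3216, 30–44=3311, 45–59=3071, 60–74=7325, 75+=11813
Period 3:
Births: 3216 * 0.244 = 785  |  3311 * 0.372 = 1232 → total 2017
15–29: 1546 * 0.963 = 1489
30–44: 3216 * 0.955 = 3071
45–59: 3311 * 0.96 = 3179
60–74: 3071 * 0.942 = 2893
75+: 7325 * 0.956 + 11813 * 0.292 = 7003 + 3449 = 10452
Net migration: 0–14 − 490 → 1527
Population now: 0–14=1527, 15–29=1489, 30–44=3071, 45–59=3179, 60–74=2893, 75+=10452
Period 4:
Births: 1489 * 0.244 = 363  |  3071 * 0.372 = 1142 → total 1505
15–29: 1527 * 0.963 = 1471
30–44: 1489 * 0.955 = 1422
45–59: 3071 * 0.96 = 2948
60–74: 3179 * 0.942 = 2995
75+: 2893 * 0.956 + 10452 * 0.292 = 2766 + 3052 = 5818
Net migration: 0–14 − 490 → 1015
Population now: 0–14=1015, 15–29=1471, 30–44=1422, 45–59=2948, 60–74=2995, 75+=5818

1471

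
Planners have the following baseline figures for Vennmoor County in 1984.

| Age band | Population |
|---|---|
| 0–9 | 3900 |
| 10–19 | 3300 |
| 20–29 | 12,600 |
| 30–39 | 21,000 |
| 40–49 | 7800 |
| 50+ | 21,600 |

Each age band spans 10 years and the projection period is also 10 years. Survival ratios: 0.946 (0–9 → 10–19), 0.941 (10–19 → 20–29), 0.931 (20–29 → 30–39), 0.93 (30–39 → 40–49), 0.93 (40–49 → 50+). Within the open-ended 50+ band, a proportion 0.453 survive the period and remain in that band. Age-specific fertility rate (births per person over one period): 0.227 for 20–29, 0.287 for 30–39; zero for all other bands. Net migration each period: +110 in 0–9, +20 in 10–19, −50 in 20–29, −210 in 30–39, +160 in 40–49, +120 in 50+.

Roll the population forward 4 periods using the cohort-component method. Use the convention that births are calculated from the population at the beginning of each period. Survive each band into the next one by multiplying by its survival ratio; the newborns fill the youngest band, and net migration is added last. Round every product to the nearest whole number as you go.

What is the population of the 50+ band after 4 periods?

12561

Call the bands 1 to 6, youngest first.
[period 1]
Births: 12600 × 0.227 = 2860 ; 21000 × 0.287 = 6027 ⇒ total 8887
Band 2: 3900 × 0.946 = 3689
Band 3: 3300 × 0.941 = 3105
Band 4: 12600 × 0.931 = 11731
Band 5: 21000 × 0.93 = 19530
Band 6: 7800 × 0.93 + 21600 × 0.453 = 7254 + 9785 = 17039
Net migration: Band 1 + 110 → 8997; Band 2 + 20 → 3709; Band 3 − 50 → 3055; Band 4 − 210 → 11521; Band 5 + 160 → 19690; Band 6 + 120 → 17159
End of period: [8997, 3709, 3055, 11521, 19690, 17159]
[period 2]
Births: 3055 × 0.227 = 693 ; 11521 × 0.287 = 3307 ⇒ total 4000
Band 2: 8997 × 0.946 = 8511
Band 3: 3709 × 0.941 = 3490
Band 4: 3055 × 0.931 = 2844
Band 5: 11521 × 0.93 = 10715
Band 6: 19690 × 0.93 + 17159 × 0.453 = 18312 + 7773 = 26085
Net migration: Band 1 + 110 → 4110; Band 2 + 20 → 8531; Band 3 − 50 → 3440; Band 4 − 210 → 2634; Band 5 + 160 → 10875; Band 6 + 120 → 26205
End of period: [4110, 8531, 3440, 2634, 10875, 26205]
[period 3]
Births: 3440 × 0.227 = 781 ; 2634 × 0.287 = 756 ⇒ total 1537
Band 2: 4110 × 0.946 = 3888
Band 3: 8531 × 0.941 = 8028
Band 4: 3440 × 0.931 = 3203
Band 5: 2634 × 0.93 = 2450
Band 6: 10875 × 0.93 + 26205 × 0.453 = 10114 + 11871 = 21985
Net migration: Band 1 + 110 → 1647; Band 2 + 20 → 3908; Band 3 − 50 → 7978; Band 4 − 210 → 2993; Band 5 + 160 → 2610; Band 6 + 120 → 22105
End of period: [1647, 3908, 7978, 2993, 2610, 22105]
[period 4]
Births: 7978 × 0.227 = 1811 ; 2993 × 0.287 = 859 ⇒ total 2670
Band 2: 1647 × 0.946 = 1558
Band 3: 3908 × 0.941 = 3677
Band 4: 7978 × 0.931 = 7428
Band 5: 2993 × 0.93 = 2783
Band 6: 2610 × 0.93 + 22105 × 0.453 = 2427 + 10014 = 12441
Net migration: Band 1 + 110 → 2780; Band 2 + 20 → 1578; Band 3 − 50 → 3627; Band 4 − 210 → 7218; Band 5 + 160 → 2943; Band 6 + 120 → 12561
End of period: [2780, 1578, 3627, 7218, 2943, 12561]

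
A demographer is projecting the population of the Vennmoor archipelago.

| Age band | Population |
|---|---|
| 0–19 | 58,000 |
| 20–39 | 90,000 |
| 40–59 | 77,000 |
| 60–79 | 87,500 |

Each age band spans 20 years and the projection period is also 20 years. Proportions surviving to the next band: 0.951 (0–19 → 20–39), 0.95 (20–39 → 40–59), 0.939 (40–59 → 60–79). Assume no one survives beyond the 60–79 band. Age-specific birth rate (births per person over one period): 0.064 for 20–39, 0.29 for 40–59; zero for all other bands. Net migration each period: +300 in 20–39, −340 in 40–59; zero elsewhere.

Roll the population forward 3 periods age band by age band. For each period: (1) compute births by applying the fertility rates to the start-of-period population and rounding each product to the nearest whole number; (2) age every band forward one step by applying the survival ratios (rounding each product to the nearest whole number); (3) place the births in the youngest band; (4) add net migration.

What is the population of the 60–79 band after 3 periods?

49152

After projecting period 1:
Births: 90000 × 0.064 = 5760 ; 77000 × 0.29 = 22330 → total 28090
20–39: 58000 × 0.951 = 55158
40–59: 90000 × 0.95 = 85500
60–79: 77000 × 0.939 = 72303
Net migration: 20–39 + 300 → 55458; 40–59 − 340 → 85160
End of period: [28090, 55458, 85160, 72303]
After projecting period 2:
Births: 55458 × 0.064 = 3549 ; 85160 × 0.29 = 24696 → total 28245
20–39: 28090 × 0.951 = 26714
40–59: 55458 × 0.95 = 52685
60–79: 85160 × 0.939 = 79965
Net migration: 20–39 + 300 → 27014; 40–59 − 340 → 52345
End of period: [28245, 27014, 52345, 79965]
After projecting period 3:
Births: 27014 × 0.064 = 1729 ; 52345 × 0.29 = 15180 → total 16909
20–39: 28245 × 0.951 = 26861
40–59: 27014 × 0.95 = 25663
60–79: 52345 × 0.939 = 49152
Net migration: 20–39 + 300 → 27161; 40–59 − 340 → 25323
End of period: [16909, 27161, 25323, 49152]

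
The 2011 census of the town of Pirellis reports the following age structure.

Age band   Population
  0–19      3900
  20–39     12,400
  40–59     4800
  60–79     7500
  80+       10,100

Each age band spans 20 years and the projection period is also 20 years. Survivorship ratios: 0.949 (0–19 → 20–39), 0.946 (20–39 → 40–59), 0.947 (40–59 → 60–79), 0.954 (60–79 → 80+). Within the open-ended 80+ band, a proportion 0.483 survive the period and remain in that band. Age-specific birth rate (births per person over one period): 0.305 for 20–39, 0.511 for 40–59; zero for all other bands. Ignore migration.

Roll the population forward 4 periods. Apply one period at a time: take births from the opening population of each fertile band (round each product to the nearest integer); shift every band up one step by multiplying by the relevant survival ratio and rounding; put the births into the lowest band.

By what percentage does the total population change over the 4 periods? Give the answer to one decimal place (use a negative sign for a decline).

Call the groups 1 to 5, youngest first.
[period 1]
Births: 12400 × 0.305 = 3782  |  4800 × 0.511 = 2453 ⇒ total 6235
Group 2: 3900 × 0.949 = 3701
Group 3: 12400 × 0.946 = 11730
Group 4: 4800 × 0.947 = 4546
Group 5: 7500 × 0.954 + 10100 × 0.483 = 7155 + 4878 = 12033
Giving 6235 / 3701 / 11730 / 4546 / 12033.
[period 2]
Births: 3701 × 0.305 = 1129  |  11730 × 0.511 = 5994 ⇒ total 7123
Group 2: 6235 × 0.949 = 5917
Group 3: 3701 × 0.946 = 3501
Group 4: 11730 × 0.947 = 11108
Group 5: 4546 × 0.954 + 12033 × 0.483 = 4337 + 5812 = 10149
Giving 7123 / 5917 / 3501 / 11108 / 10149.
[period 3]
Births: 5917 × 0.305 = 1805  |  3501 × 0.511 = 1789 ⇒ total 3594
Group 2: 7123 × 0.949 = 6760
Group 3: 5917 × 0.946 = 5597
Group 4: 3501 × 0.947 = 3315
Group 5: 11108 × 0.954 + 10149 × 0.483 = 10597 + 4902 = 15499
Giving 3594 / 6760 / 5597 / 3315 / 15499.
[period 4]
Births: 6760 × 0.305 = 2062  |  5597 × 0.511 = 2860 ⇒ total 4922
Group 2: 3594 × 0.949 = 3411
Group 3: 6760 × 0.946 = 6395
Group 4: 5597 × 0.947 = 5300
Group 5: 3315 × 0.954 + 15499 × 0.483 = 3163 + 7486 = 10649
Giving 4922 / 3411 / 6395 / 5300 / 10649.
Total: 38700 → 30677; change = -8023; percentage change = -20.7%

-20.7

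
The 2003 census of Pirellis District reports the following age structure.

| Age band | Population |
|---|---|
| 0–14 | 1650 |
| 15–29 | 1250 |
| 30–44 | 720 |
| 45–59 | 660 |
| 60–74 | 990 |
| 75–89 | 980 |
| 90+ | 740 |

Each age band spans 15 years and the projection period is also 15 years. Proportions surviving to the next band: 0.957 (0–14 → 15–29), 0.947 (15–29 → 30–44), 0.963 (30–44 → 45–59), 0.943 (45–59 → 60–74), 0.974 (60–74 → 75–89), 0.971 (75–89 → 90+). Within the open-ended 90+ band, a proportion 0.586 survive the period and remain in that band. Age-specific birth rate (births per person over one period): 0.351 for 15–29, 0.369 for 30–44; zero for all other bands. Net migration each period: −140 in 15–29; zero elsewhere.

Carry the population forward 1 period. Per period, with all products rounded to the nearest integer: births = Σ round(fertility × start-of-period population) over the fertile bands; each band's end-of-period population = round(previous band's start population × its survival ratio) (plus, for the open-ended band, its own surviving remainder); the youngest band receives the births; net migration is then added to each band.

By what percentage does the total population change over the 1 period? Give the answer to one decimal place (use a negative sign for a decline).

[period 1]
Births: 1250 × 0.351 = 439 ; 720 × 0.369 = 266 — total 705
15–29: 1650 × 0.957 = 1579
30–44: 1250 × 0.947 = 1184
45–59: 720 × 0.963 = 693
60–74: 660 × 0.943 = 622
75–89: 990 × 0.974 = 964
90+: 980 × 0.971 + 740 × 0.586 = 952 + 434 = 1386
Net migration: 15–29 − 140 → 1439
→ [705, 1439, 1184, 693, 622, 964, 1386]
Total: 6990 → 6993; change = 3; percentage change = 0.0%

0.0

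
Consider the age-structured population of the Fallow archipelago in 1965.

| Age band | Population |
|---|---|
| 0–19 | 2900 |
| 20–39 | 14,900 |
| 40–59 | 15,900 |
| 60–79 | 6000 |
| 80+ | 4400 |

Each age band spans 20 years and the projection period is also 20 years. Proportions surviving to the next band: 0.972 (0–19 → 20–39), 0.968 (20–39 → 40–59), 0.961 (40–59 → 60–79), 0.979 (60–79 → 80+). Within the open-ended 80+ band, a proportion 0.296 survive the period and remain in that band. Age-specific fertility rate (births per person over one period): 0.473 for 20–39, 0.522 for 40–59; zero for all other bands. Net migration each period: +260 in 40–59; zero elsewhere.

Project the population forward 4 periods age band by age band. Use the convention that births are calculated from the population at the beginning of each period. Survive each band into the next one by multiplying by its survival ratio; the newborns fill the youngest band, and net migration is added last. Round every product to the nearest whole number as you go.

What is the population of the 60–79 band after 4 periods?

[period 1]
Births: 14900 × 0.473 = 7048, 15900 × 0.522 = 8300 → 15348
20–39: 2900 × 0.972 = 2819
40–59: 14900 × 0.968 = 14423
60–79: 15900 × 0.961 = 15280
80+: 6000 × 0.979 + 4400 × 0.296 = 5874 + 1302 = 7176
Net migration: 40–59 + 260 → 14683
Population now: 0–19=15348, 20–39=2819, 40–59=14683, 60–79=15280, 80+=7176
[period 2]
Births: 2819 × 0.473 = 1333, 14683 × 0.522 = 7665 → 8998
20–39: 15348 × 0.972 = 14918
40–59: 2819 × 0.968 = 2729
60–79: 14683 × 0.961 = 14110
80+: 15280 × 0.979 + 7176 × 0.296 = 14959 + 2124 = 17083
Net migration: 40–59 + 260 → 2989
Population now: 0–19=8998, 20–39=14918, 40–59=2989, 60–79=14110, 80+=17083
[period 3]
Births: 14918 × 0.473 = 7056, 2989 × 0.522 = 1560 → 8616
20–39: 8998 × 0.972 = 8746
40–59: 14918 × 0.968 = 14441
60–79: 2989 × 0.961 = 2872
80+: 14110 × 0.979 + 17083 × 0.296 = 13814 + 5057 = 18871
Net migration: 40–59 + 260 → 14701
Population now: 0–19=8616, 20–39=8746, 40–59=14701, 60–79=2872, 80+=18871
[period 4]
Births: 8746 × 0.473 = 4137, 14701 × 0.522 = 7674 → 11811
20–39: 8616 × 0.972 = 8375
40–59: 8746 × 0.968 = 8466
60–79: 14701 × 0.961 = 14128
80+: 2872 × 0.979 + 18871 × 0.296 = 2812 + 5586 = 8398
Net migration: 40–59 + 260 → 8726
Population now: 0–19=11811, 20–39=8375, 40–59=8726, 60–79=14128, 80+=8398

14128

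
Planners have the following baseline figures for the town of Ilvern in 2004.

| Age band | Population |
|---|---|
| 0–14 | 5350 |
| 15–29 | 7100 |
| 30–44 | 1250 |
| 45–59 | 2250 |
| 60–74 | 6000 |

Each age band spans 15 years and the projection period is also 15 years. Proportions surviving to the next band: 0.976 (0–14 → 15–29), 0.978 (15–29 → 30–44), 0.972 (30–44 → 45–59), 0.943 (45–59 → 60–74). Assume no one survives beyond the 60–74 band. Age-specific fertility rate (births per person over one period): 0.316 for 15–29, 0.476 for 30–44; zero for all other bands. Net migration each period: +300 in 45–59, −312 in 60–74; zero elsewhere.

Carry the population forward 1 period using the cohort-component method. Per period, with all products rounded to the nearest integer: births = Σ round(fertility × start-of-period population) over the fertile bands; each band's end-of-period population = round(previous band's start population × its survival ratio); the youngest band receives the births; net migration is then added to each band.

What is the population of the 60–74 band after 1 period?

[period 1]
Births: 7100 × 0.316 = 2244, 1250 × 0.476 = 595 → 2839
15–29: 5350 × 0.976 = 5222
30–44: 7100 × 0.978 = 6944
45–59: 1250 × 0.972 = 1215
60–74: 2250 × 0.943 = 2122
Net migration: 45–59 + 300 → 1515; 60–74 − 312 → 1810
End of period: [2839, 5222, 6944, 1515, 1810]

1810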